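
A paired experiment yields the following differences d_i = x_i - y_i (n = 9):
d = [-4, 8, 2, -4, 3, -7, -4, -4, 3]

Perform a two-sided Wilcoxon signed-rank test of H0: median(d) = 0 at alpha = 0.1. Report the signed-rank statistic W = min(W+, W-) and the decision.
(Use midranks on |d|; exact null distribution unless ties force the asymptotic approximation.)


Step 1: Drop any zero differences (none here) and take |d_i|.
|d| = [4, 8, 2, 4, 3, 7, 4, 4, 3]
Step 2: Midrank |d_i| (ties get averaged ranks).
ranks: |4|->5.5, |8|->9, |2|->1, |4|->5.5, |3|->2.5, |7|->8, |4|->5.5, |4|->5.5, |3|->2.5
Step 3: Attach original signs; sum ranks with positive sign and with negative sign.
W+ = 9 + 1 + 2.5 + 2.5 = 15
W- = 5.5 + 5.5 + 8 + 5.5 + 5.5 = 30
(Check: W+ + W- = 45 should equal n(n+1)/2 = 45.)
Step 4: Test statistic W = min(W+, W-) = 15.
Step 5: Ties in |d|, so use the tie-corrected normal approximation.
        E[W] = n(n+1)/4 = 9*10/4 = 22.5.
        Tie groups: |d|=3 (t=2), |d|=4 (t=4); sum(t^3 - t) = 66.
        Var[W] = n(n+1)(2n+1)/24 - sum(t^3-t)/48 = 1710/24 - 66/48 = 69.875.
        z = (W - E[W]) / sqrt(Var[W]) = (15 - 22.5) / 8.3591 = -0.8972.
        Two-sided p = 2*Phi(z) = 0.369600.
Step 6: alpha = 0.1. fail to reject H0.

W+ = 15, W- = 30, W = min = 15, p = 0.369600, fail to reject H0.


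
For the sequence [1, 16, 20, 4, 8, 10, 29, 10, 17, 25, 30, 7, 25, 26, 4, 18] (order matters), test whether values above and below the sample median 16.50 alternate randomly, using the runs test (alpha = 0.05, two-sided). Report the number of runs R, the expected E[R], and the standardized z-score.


Step 1: Compute median = 16.50; label A = above, B = below.
Labels in order: BBABBBABAAABAABA  (n_A = 8, n_B = 8)
Step 2: Count runs R = 10.
Step 3: Under H0 (random ordering), E[R] = 2*n_A*n_B/(n_A+n_B) + 1 = 2*8*8/16 + 1 = 9.0000.
        Var[R] = 2*n_A*n_B*(2*n_A*n_B - n_A - n_B) / ((n_A+n_B)^2 * (n_A+n_B-1)) = 14336/3840 = 3.7333.
        SD[R] = 1.9322.
Step 4: Continuity-corrected z = (R - 0.5 - E[R]) / SD[R] = (10 - 0.5 - 9.0000) / 1.9322 = 0.2588.
Step 5: Two-sided p-value via normal approximation = 2*(1 - Phi(|z|)) = 0.795809.
Step 6: alpha = 0.05. fail to reject H0.

R = 10, z = 0.2588, p = 0.795809, fail to reject H0.


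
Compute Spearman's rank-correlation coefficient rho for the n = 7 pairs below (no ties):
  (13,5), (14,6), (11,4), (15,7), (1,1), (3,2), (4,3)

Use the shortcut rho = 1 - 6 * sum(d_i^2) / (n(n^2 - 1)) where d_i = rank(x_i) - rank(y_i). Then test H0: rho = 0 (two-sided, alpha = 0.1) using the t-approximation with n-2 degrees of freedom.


Step 1: Rank x and y separately (midranks; no ties here).
rank(x): 13->5, 14->6, 11->4, 15->7, 1->1, 3->2, 4->3
rank(y): 5->5, 6->6, 4->4, 7->7, 1->1, 2->2, 3->3
Step 2: d_i = R_x(i) - R_y(i); compute d_i^2.
  (5-5)^2=0, (6-6)^2=0, (4-4)^2=0, (7-7)^2=0, (1-1)^2=0, (2-2)^2=0, (3-3)^2=0
sum(d^2) = 0.
Step 3: rho = 1 - 6*0 / (7*(7^2 - 1)) = 1 - 0/336 = 1.000000.
Step 5: Two-sided p-value from the t-distribution with 5 df = 0.000000.
Step 6: alpha = 0.1. reject H0.

rho = 1.0000, p = 0.000000, reject H0 at alpha = 0.1.


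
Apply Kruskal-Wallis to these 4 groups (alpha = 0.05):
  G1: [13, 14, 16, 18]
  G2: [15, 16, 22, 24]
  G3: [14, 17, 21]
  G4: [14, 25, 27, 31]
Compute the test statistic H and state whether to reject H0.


Step 1: Combine all N = 15 observations and assign midranks.
sorted (value, group, rank): (13,G1,1), (14,G1,3), (14,G3,3), (14,G4,3), (15,G2,5), (16,G1,6.5), (16,G2,6.5), (17,G3,8), (18,G1,9), (21,G3,10), (22,G2,11), (24,G2,12), (25,G4,13), (27,G4,14), (31,G4,15)
Step 2: Sum ranks within each group.
R_1 = 19.5 (n_1 = 4)
R_2 = 34.5 (n_2 = 4)
R_3 = 21 (n_3 = 3)
R_4 = 45 (n_4 = 4)
Step 3: H = 12/(N(N+1)) * sum(R_i^2/n_i) - 3(N+1)
     = 12/(15*16) * (19.5^2/4 + 34.5^2/4 + 21^2/3 + 45^2/4) - 3*16
     = 0.050000 * 1045.88 - 48
     = 4.293750.
Step 4: Ties present; correction factor C = 1 - 30/(15^3 - 15) = 0.991071. Corrected H = 4.293750 / 0.991071 = 4.332432.
Step 5: Under H0, H ~ chi^2(3); p-value = 0.227733.
Step 6: alpha = 0.05. fail to reject H0.

H = 4.3324, df = 3, p = 0.227733, fail to reject H0.


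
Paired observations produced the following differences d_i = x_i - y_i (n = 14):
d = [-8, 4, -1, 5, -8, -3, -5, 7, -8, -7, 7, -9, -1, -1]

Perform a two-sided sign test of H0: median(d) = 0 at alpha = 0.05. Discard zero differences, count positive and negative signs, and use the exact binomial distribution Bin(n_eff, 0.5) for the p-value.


Step 1: Discard zero differences. Original n = 14; n_eff = number of nonzero differences = 14.
Nonzero differences (with sign): -8, +4, -1, +5, -8, -3, -5, +7, -8, -7, +7, -9, -1, -1
Step 2: Count signs: positive = 4, negative = 10.
Step 3: Under H0: P(positive) = 0.5, so the number of positives S ~ Bin(14, 0.5).
Step 4: Two-sided exact p-value = sum of Bin(14,0.5) probabilities at or below the observed probability = 0.179565.
Step 5: alpha = 0.05. fail to reject H0.

n_eff = 14, pos = 4, neg = 10, p = 0.179565, fail to reject H0.


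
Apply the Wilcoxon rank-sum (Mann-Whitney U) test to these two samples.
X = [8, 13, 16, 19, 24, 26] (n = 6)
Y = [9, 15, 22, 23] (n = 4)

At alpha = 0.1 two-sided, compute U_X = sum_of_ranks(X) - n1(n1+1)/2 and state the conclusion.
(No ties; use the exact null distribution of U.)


Step 1: Combine and sort all 10 observations; assign midranks.
sorted (value, group): (8,X), (9,Y), (13,X), (15,Y), (16,X), (19,X), (22,Y), (23,Y), (24,X), (26,X)
ranks: 8->1, 9->2, 13->3, 15->4, 16->5, 19->6, 22->7, 23->8, 24->9, 26->10
Step 2: Rank sum for X: R1 = 1 + 3 + 5 + 6 + 9 + 10 = 34.
Step 3: U_X = R1 - n1(n1+1)/2 = 34 - 6*7/2 = 34 - 21 = 13.
       U_Y = n1*n2 - U_X = 24 - 13 = 11.
Step 4: No ties, so the exact null distribution of U (based on enumerating the C(10,6) = 210 equally likely rank assignments) gives the two-sided p-value.
Step 5: p-value = 0.914286; compare to alpha = 0.1. fail to reject H0.

U_X = 13, p = 0.914286, fail to reject H0 at alpha = 0.1.


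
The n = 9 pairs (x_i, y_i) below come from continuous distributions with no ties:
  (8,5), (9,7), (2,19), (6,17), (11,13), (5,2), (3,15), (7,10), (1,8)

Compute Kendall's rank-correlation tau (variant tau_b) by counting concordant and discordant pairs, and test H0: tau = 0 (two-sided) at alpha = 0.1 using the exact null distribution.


Step 1: Enumerate the 36 unordered pairs (i,j) with i<j and classify each by sign(x_j-x_i) * sign(y_j-y_i).
  (1,2):dx=+1,dy=+2->C; (1,3):dx=-6,dy=+14->D; (1,4):dx=-2,dy=+12->D; (1,5):dx=+3,dy=+8->C
  (1,6):dx=-3,dy=-3->C; (1,7):dx=-5,dy=+10->D; (1,8):dx=-1,dy=+5->D; (1,9):dx=-7,dy=+3->D
  (2,3):dx=-7,dy=+12->D; (2,4):dx=-3,dy=+10->D; (2,5):dx=+2,dy=+6->C; (2,6):dx=-4,dy=-5->C
  (2,7):dx=-6,dy=+8->D; (2,8):dx=-2,dy=+3->D; (2,9):dx=-8,dy=+1->D; (3,4):dx=+4,dy=-2->D
  (3,5):dx=+9,dy=-6->D; (3,6):dx=+3,dy=-17->D; (3,7):dx=+1,dy=-4->D; (3,8):dx=+5,dy=-9->D
  (3,9):dx=-1,dy=-11->C; (4,5):dx=+5,dy=-4->D; (4,6):dx=-1,dy=-15->C; (4,7):dx=-3,dy=-2->C
  (4,8):dx=+1,dy=-7->D; (4,9):dx=-5,dy=-9->C; (5,6):dx=-6,dy=-11->C; (5,7):dx=-8,dy=+2->D
  (5,8):dx=-4,dy=-3->C; (5,9):dx=-10,dy=-5->C; (6,7):dx=-2,dy=+13->D; (6,8):dx=+2,dy=+8->C
  (6,9):dx=-4,dy=+6->D; (7,8):dx=+4,dy=-5->D; (7,9):dx=-2,dy=-7->C; (8,9):dx=-6,dy=-2->C
Step 2: C = 15, D = 21, total pairs = 36.
Step 3: tau = (C - D)/(n(n-1)/2) = (15 - 21)/36 = -0.166667.
Step 4: Exact two-sided p-value (enumerate n! = 362880 permutations of y under H0): p = 0.612202.
Step 5: alpha = 0.1. fail to reject H0.

tau_b = -0.1667 (C=15, D=21), p = 0.612202, fail to reject H0.


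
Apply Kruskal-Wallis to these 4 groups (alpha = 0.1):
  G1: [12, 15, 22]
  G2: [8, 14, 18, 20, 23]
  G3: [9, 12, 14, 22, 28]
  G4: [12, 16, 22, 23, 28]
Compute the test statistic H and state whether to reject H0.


Step 1: Combine all N = 18 observations and assign midranks.
sorted (value, group, rank): (8,G2,1), (9,G3,2), (12,G1,4), (12,G3,4), (12,G4,4), (14,G2,6.5), (14,G3,6.5), (15,G1,8), (16,G4,9), (18,G2,10), (20,G2,11), (22,G1,13), (22,G3,13), (22,G4,13), (23,G2,15.5), (23,G4,15.5), (28,G3,17.5), (28,G4,17.5)
Step 2: Sum ranks within each group.
R_1 = 25 (n_1 = 3)
R_2 = 44 (n_2 = 5)
R_3 = 43 (n_3 = 5)
R_4 = 59 (n_4 = 5)
Step 3: H = 12/(N(N+1)) * sum(R_i^2/n_i) - 3(N+1)
     = 12/(18*19) * (25^2/3 + 44^2/5 + 43^2/5 + 59^2/5) - 3*19
     = 0.035088 * 1661.53 - 57
     = 1.299415.
Step 4: Ties present; correction factor C = 1 - 66/(18^3 - 18) = 0.988648. Corrected H = 1.299415 / 0.988648 = 1.314335.
Step 5: Under H0, H ~ chi^2(3); p-value = 0.725732.
Step 6: alpha = 0.1. fail to reject H0.

H = 1.3143, df = 3, p = 0.725732, fail to reject H0.


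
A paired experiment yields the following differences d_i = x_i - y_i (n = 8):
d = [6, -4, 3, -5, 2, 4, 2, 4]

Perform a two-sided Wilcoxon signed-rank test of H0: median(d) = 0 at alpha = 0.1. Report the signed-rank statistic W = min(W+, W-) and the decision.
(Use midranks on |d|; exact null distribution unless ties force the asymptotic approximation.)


Step 1: Drop any zero differences (none here) and take |d_i|.
|d| = [6, 4, 3, 5, 2, 4, 2, 4]
Step 2: Midrank |d_i| (ties get averaged ranks).
ranks: |6|->8, |4|->5, |3|->3, |5|->7, |2|->1.5, |4|->5, |2|->1.5, |4|->5
Step 3: Attach original signs; sum ranks with positive sign and with negative sign.
W+ = 8 + 3 + 1.5 + 5 + 1.5 + 5 = 24
W- = 5 + 7 = 12
(Check: W+ + W- = 36 should equal n(n+1)/2 = 36.)
Step 4: Test statistic W = min(W+, W-) = 12.
Step 5: Ties in |d|, so use the tie-corrected normal approximation.
        E[W] = n(n+1)/4 = 8*9/4 = 18.
        Tie groups: |d|=2 (t=2), |d|=4 (t=3); sum(t^3 - t) = 30.
        Var[W] = n(n+1)(2n+1)/24 - sum(t^3-t)/48 = 1224/24 - 30/48 = 50.375.
        z = (W - E[W]) / sqrt(Var[W]) = (12 - 18) / 7.0975 = -0.8454.
        Two-sided p = 2*Phi(z) = 0.397908.
Step 6: alpha = 0.1. fail to reject H0.

W+ = 24, W- = 12, W = min = 12, p = 0.397908, fail to reject H0.


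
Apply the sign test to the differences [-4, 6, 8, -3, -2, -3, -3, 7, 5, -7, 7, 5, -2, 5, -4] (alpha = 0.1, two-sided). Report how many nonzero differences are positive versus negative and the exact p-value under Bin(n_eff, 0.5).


Step 1: Discard zero differences. Original n = 15; n_eff = number of nonzero differences = 15.
Nonzero differences (with sign): -4, +6, +8, -3, -2, -3, -3, +7, +5, -7, +7, +5, -2, +5, -4
Step 2: Count signs: positive = 7, negative = 8.
Step 3: Under H0: P(positive) = 0.5, so the number of positives S ~ Bin(15, 0.5).
Step 4: Two-sided exact p-value = sum of Bin(15,0.5) probabilities at or below the observed probability = 1.000000.
Step 5: alpha = 0.1. fail to reject H0.

n_eff = 15, pos = 7, neg = 8, p = 1.000000, fail to reject H0.


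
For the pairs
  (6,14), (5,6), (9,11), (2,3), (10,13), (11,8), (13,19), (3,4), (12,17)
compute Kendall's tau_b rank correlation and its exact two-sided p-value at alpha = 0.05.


Step 1: Enumerate the 36 unordered pairs (i,j) with i<j and classify each by sign(x_j-x_i) * sign(y_j-y_i).
  (1,2):dx=-1,dy=-8->C; (1,3):dx=+3,dy=-3->D; (1,4):dx=-4,dy=-11->C; (1,5):dx=+4,dy=-1->D
  (1,6):dx=+5,dy=-6->D; (1,7):dx=+7,dy=+5->C; (1,8):dx=-3,dy=-10->C; (1,9):dx=+6,dy=+3->C
  (2,3):dx=+4,dy=+5->C; (2,4):dx=-3,dy=-3->C; (2,5):dx=+5,dy=+7->C; (2,6):dx=+6,dy=+2->C
  (2,7):dx=+8,dy=+13->C; (2,8):dx=-2,dy=-2->C; (2,9):dx=+7,dy=+11->C; (3,4):dx=-7,dy=-8->C
  (3,5):dx=+1,dy=+2->C; (3,6):dx=+2,dy=-3->D; (3,7):dx=+4,dy=+8->C; (3,8):dx=-6,dy=-7->C
  (3,9):dx=+3,dy=+6->C; (4,5):dx=+8,dy=+10->C; (4,6):dx=+9,dy=+5->C; (4,7):dx=+11,dy=+16->C
  (4,8):dx=+1,dy=+1->C; (4,9):dx=+10,dy=+14->C; (5,6):dx=+1,dy=-5->D; (5,7):dx=+3,dy=+6->C
  (5,8):dx=-7,dy=-9->C; (5,9):dx=+2,dy=+4->C; (6,7):dx=+2,dy=+11->C; (6,8):dx=-8,dy=-4->C
  (6,9):dx=+1,dy=+9->C; (7,8):dx=-10,dy=-15->C; (7,9):dx=-1,dy=-2->C; (8,9):dx=+9,dy=+13->C
Step 2: C = 31, D = 5, total pairs = 36.
Step 3: tau = (C - D)/(n(n-1)/2) = (31 - 5)/36 = 0.722222.
Step 4: Exact two-sided p-value (enumerate n! = 362880 permutations of y under H0): p = 0.005886.
Step 5: alpha = 0.05. reject H0.

tau_b = 0.7222 (C=31, D=5), p = 0.005886, reject H0.


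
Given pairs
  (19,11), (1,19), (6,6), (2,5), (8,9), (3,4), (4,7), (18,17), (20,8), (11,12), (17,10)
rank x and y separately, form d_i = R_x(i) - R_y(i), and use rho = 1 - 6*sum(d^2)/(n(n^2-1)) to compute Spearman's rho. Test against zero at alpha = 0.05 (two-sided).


Step 1: Rank x and y separately (midranks; no ties here).
rank(x): 19->10, 1->1, 6->5, 2->2, 8->6, 3->3, 4->4, 18->9, 20->11, 11->7, 17->8
rank(y): 11->8, 19->11, 6->3, 5->2, 9->6, 4->1, 7->4, 17->10, 8->5, 12->9, 10->7
Step 2: d_i = R_x(i) - R_y(i); compute d_i^2.
  (10-8)^2=4, (1-11)^2=100, (5-3)^2=4, (2-2)^2=0, (6-6)^2=0, (3-1)^2=4, (4-4)^2=0, (9-10)^2=1, (11-5)^2=36, (7-9)^2=4, (8-7)^2=1
sum(d^2) = 154.
Step 3: rho = 1 - 6*154 / (11*(11^2 - 1)) = 1 - 924/1320 = 0.300000.
Step 4: Under H0, t = rho * sqrt((n-2)/(1-rho^2)) = 0.9435 ~ t(9).
Step 5: Two-sided p-value from the t-distribution with 9 df = 0.370083.
Step 6: alpha = 0.05. fail to reject H0.

rho = 0.3000, p = 0.370083, fail to reject H0 at alpha = 0.05.


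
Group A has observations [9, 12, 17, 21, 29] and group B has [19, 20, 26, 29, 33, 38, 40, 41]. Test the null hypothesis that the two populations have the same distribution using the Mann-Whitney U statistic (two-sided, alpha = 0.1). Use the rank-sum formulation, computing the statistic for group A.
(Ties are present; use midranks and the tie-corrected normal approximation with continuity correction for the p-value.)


Step 1: Combine and sort all 13 observations; assign midranks.
sorted (value, group): (9,X), (12,X), (17,X), (19,Y), (20,Y), (21,X), (26,Y), (29,X), (29,Y), (33,Y), (38,Y), (40,Y), (41,Y)
ranks: 9->1, 12->2, 17->3, 19->4, 20->5, 21->6, 26->7, 29->8.5, 29->8.5, 33->10, 38->11, 40->12, 41->13
Step 2: Rank sum for X: R1 = 1 + 2 + 3 + 6 + 8.5 = 20.5.
Step 3: U_X = R1 - n1(n1+1)/2 = 20.5 - 5*6/2 = 20.5 - 15 = 5.5.
       U_Y = n1*n2 - U_X = 40 - 5.5 = 34.5.
Step 4: Ties are present, so use the tie-corrected normal approximation (with continuity correction) for the p-value.
Step 5: p-value = 0.040149; compare to alpha = 0.1. reject H0.

U_X = 5.5, p = 0.040149, reject H0 at alpha = 0.1.


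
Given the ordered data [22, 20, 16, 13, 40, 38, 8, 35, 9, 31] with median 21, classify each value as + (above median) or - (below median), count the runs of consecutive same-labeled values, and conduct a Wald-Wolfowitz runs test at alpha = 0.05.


Step 1: Compute median = 21; label A = above, B = below.
Labels in order: ABBBAABABA  (n_A = 5, n_B = 5)
Step 2: Count runs R = 7.
Step 3: Under H0 (random ordering), E[R] = 2*n_A*n_B/(n_A+n_B) + 1 = 2*5*5/10 + 1 = 6.0000.
        Var[R] = 2*n_A*n_B*(2*n_A*n_B - n_A - n_B) / ((n_A+n_B)^2 * (n_A+n_B-1)) = 2000/900 = 2.2222.
        SD[R] = 1.4907.
Step 4: Continuity-corrected z = (R - 0.5 - E[R]) / SD[R] = (7 - 0.5 - 6.0000) / 1.4907 = 0.3354.
Step 5: Two-sided p-value via normal approximation = 2*(1 - Phi(|z|)) = 0.737316.
Step 6: alpha = 0.05. fail to reject H0.

R = 7, z = 0.3354, p = 0.737316, fail to reject H0.


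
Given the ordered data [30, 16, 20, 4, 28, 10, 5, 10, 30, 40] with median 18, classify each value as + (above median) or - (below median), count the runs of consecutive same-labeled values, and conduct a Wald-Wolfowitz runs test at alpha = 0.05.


Step 1: Compute median = 18; label A = above, B = below.
Labels in order: ABABABBBAA  (n_A = 5, n_B = 5)
Step 2: Count runs R = 7.
Step 3: Under H0 (random ordering), E[R] = 2*n_A*n_B/(n_A+n_B) + 1 = 2*5*5/10 + 1 = 6.0000.
        Var[R] = 2*n_A*n_B*(2*n_A*n_B - n_A - n_B) / ((n_A+n_B)^2 * (n_A+n_B-1)) = 2000/900 = 2.2222.
        SD[R] = 1.4907.
Step 4: Continuity-corrected z = (R - 0.5 - E[R]) / SD[R] = (7 - 0.5 - 6.0000) / 1.4907 = 0.3354.
Step 5: Two-sided p-value via normal approximation = 2*(1 - Phi(|z|)) = 0.737316.
Step 6: alpha = 0.05. fail to reject H0.

R = 7, z = 0.3354, p = 0.737316, fail to reject H0.


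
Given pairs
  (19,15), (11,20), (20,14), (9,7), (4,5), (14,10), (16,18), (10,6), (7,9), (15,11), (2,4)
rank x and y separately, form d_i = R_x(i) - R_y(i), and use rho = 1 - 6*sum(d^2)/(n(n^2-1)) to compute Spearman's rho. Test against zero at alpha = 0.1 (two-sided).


Step 1: Rank x and y separately (midranks; no ties here).
rank(x): 19->10, 11->6, 20->11, 9->4, 4->2, 14->7, 16->9, 10->5, 7->3, 15->8, 2->1
rank(y): 15->9, 20->11, 14->8, 7->4, 5->2, 10->6, 18->10, 6->3, 9->5, 11->7, 4->1
Step 2: d_i = R_x(i) - R_y(i); compute d_i^2.
  (10-9)^2=1, (6-11)^2=25, (11-8)^2=9, (4-4)^2=0, (2-2)^2=0, (7-6)^2=1, (9-10)^2=1, (5-3)^2=4, (3-5)^2=4, (8-7)^2=1, (1-1)^2=0
sum(d^2) = 46.
Step 3: rho = 1 - 6*46 / (11*(11^2 - 1)) = 1 - 276/1320 = 0.790909.
Step 4: Under H0, t = rho * sqrt((n-2)/(1-rho^2)) = 3.8774 ~ t(9).
Step 5: Two-sided p-value from the t-distribution with 9 df = 0.003746.
Step 6: alpha = 0.1. reject H0.

rho = 0.7909, p = 0.003746, reject H0 at alpha = 0.1.


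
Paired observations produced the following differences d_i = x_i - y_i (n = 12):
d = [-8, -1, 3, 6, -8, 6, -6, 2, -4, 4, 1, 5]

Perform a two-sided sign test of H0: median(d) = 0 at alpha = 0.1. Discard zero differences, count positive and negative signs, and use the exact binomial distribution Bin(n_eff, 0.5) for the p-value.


Step 1: Discard zero differences. Original n = 12; n_eff = number of nonzero differences = 12.
Nonzero differences (with sign): -8, -1, +3, +6, -8, +6, -6, +2, -4, +4, +1, +5
Step 2: Count signs: positive = 7, negative = 5.
Step 3: Under H0: P(positive) = 0.5, so the number of positives S ~ Bin(12, 0.5).
Step 4: Two-sided exact p-value = sum of Bin(12,0.5) probabilities at or below the observed probability = 0.774414.
Step 5: alpha = 0.1. fail to reject H0.

n_eff = 12, pos = 7, neg = 5, p = 0.774414, fail to reject H0.


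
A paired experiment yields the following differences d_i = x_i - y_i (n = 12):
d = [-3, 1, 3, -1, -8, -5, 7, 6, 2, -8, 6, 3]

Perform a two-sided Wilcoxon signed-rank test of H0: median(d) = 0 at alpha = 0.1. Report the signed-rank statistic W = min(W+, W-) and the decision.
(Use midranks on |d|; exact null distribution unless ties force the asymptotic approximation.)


Step 1: Drop any zero differences (none here) and take |d_i|.
|d| = [3, 1, 3, 1, 8, 5, 7, 6, 2, 8, 6, 3]
Step 2: Midrank |d_i| (ties get averaged ranks).
ranks: |3|->5, |1|->1.5, |3|->5, |1|->1.5, |8|->11.5, |5|->7, |7|->10, |6|->8.5, |2|->3, |8|->11.5, |6|->8.5, |3|->5
Step 3: Attach original signs; sum ranks with positive sign and with negative sign.
W+ = 1.5 + 5 + 10 + 8.5 + 3 + 8.5 + 5 = 41.5
W- = 5 + 1.5 + 11.5 + 7 + 11.5 = 36.5
(Check: W+ + W- = 78 should equal n(n+1)/2 = 78.)
Step 4: Test statistic W = min(W+, W-) = 36.5.
Step 5: Ties in |d|, so use the tie-corrected normal approximation.
        E[W] = n(n+1)/4 = 12*13/4 = 39.
        Tie groups: |d|=1 (t=2), |d|=3 (t=3), |d|=6 (t=2), |d|=8 (t=2); sum(t^3 - t) = 42.
        Var[W] = n(n+1)(2n+1)/24 - sum(t^3-t)/48 = 3900/24 - 42/48 = 161.625.
        z = (W - E[W]) / sqrt(Var[W]) = (36.5 - 39) / 12.7132 = -0.1966.
        Two-sided p = 2*Phi(z) = 0.844104.
Step 6: alpha = 0.1. fail to reject H0.

W+ = 41.5, W- = 36.5, W = min = 36.5, p = 0.844104, fail to reject H0.


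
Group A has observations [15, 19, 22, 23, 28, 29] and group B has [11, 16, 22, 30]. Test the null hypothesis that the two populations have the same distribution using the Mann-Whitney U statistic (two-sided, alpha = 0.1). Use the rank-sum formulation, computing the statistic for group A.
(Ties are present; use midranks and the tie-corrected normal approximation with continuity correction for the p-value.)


Step 1: Combine and sort all 10 observations; assign midranks.
sorted (value, group): (11,Y), (15,X), (16,Y), (19,X), (22,X), (22,Y), (23,X), (28,X), (29,X), (30,Y)
ranks: 11->1, 15->2, 16->3, 19->4, 22->5.5, 22->5.5, 23->7, 28->8, 29->9, 30->10
Step 2: Rank sum for X: R1 = 2 + 4 + 5.5 + 7 + 8 + 9 = 35.5.
Step 3: U_X = R1 - n1(n1+1)/2 = 35.5 - 6*7/2 = 35.5 - 21 = 14.5.
       U_Y = n1*n2 - U_X = 24 - 14.5 = 9.5.
Step 4: Ties are present, so use the tie-corrected normal approximation (with continuity correction) for the p-value.
Step 5: p-value = 0.668870; compare to alpha = 0.1. fail to reject H0.

U_X = 14.5, p = 0.668870, fail to reject H0 at alpha = 0.1.


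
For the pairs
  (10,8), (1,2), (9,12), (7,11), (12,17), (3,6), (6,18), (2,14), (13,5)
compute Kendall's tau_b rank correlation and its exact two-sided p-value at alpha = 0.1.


Step 1: Enumerate the 36 unordered pairs (i,j) with i<j and classify each by sign(x_j-x_i) * sign(y_j-y_i).
  (1,2):dx=-9,dy=-6->C; (1,3):dx=-1,dy=+4->D; (1,4):dx=-3,dy=+3->D; (1,5):dx=+2,dy=+9->C
  (1,6):dx=-7,dy=-2->C; (1,7):dx=-4,dy=+10->D; (1,8):dx=-8,dy=+6->D; (1,9):dx=+3,dy=-3->D
  (2,3):dx=+8,dy=+10->C; (2,4):dx=+6,dy=+9->C; (2,5):dx=+11,dy=+15->C; (2,6):dx=+2,dy=+4->C
  (2,7):dx=+5,dy=+16->C; (2,8):dx=+1,dy=+12->C; (2,9):dx=+12,dy=+3->C; (3,4):dx=-2,dy=-1->C
  (3,5):dx=+3,dy=+5->C; (3,6):dx=-6,dy=-6->C; (3,7):dx=-3,dy=+6->D; (3,8):dx=-7,dy=+2->D
  (3,9):dx=+4,dy=-7->D; (4,5):dx=+5,dy=+6->C; (4,6):dx=-4,dy=-5->C; (4,7):dx=-1,dy=+7->D
  (4,8):dx=-5,dy=+3->D; (4,9):dx=+6,dy=-6->D; (5,6):dx=-9,dy=-11->C; (5,7):dx=-6,dy=+1->D
  (5,8):dx=-10,dy=-3->C; (5,9):dx=+1,dy=-12->D; (6,7):dx=+3,dy=+12->C; (6,8):dx=-1,dy=+8->D
  (6,9):dx=+10,dy=-1->D; (7,8):dx=-4,dy=-4->C; (7,9):dx=+7,dy=-13->D; (8,9):dx=+11,dy=-9->D
Step 2: C = 19, D = 17, total pairs = 36.
Step 3: tau = (C - D)/(n(n-1)/2) = (19 - 17)/36 = 0.055556.
Step 4: Exact two-sided p-value (enumerate n! = 362880 permutations of y under H0): p = 0.919455.
Step 5: alpha = 0.1. fail to reject H0.

tau_b = 0.0556 (C=19, D=17), p = 0.919455, fail to reject H0.


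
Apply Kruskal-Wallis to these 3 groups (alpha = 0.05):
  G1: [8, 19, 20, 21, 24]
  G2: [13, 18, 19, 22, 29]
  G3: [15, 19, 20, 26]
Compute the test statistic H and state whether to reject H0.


Step 1: Combine all N = 14 observations and assign midranks.
sorted (value, group, rank): (8,G1,1), (13,G2,2), (15,G3,3), (18,G2,4), (19,G1,6), (19,G2,6), (19,G3,6), (20,G1,8.5), (20,G3,8.5), (21,G1,10), (22,G2,11), (24,G1,12), (26,G3,13), (29,G2,14)
Step 2: Sum ranks within each group.
R_1 = 37.5 (n_1 = 5)
R_2 = 37 (n_2 = 5)
R_3 = 30.5 (n_3 = 4)
Step 3: H = 12/(N(N+1)) * sum(R_i^2/n_i) - 3(N+1)
     = 12/(14*15) * (37.5^2/5 + 37^2/5 + 30.5^2/4) - 3*15
     = 0.057143 * 787.612 - 45
     = 0.006429.
Step 4: Ties present; correction factor C = 1 - 30/(14^3 - 14) = 0.989011. Corrected H = 0.006429 / 0.989011 = 0.006500.
Step 5: Under H0, H ~ chi^2(2); p-value = 0.996755.
Step 6: alpha = 0.05. fail to reject H0.

H = 0.0065, df = 2, p = 0.996755, fail to reject H0.


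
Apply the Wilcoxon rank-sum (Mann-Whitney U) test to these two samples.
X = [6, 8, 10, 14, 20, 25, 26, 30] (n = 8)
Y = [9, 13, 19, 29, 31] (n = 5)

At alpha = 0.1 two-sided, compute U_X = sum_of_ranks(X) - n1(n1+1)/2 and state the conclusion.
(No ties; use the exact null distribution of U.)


Step 1: Combine and sort all 13 observations; assign midranks.
sorted (value, group): (6,X), (8,X), (9,Y), (10,X), (13,Y), (14,X), (19,Y), (20,X), (25,X), (26,X), (29,Y), (30,X), (31,Y)
ranks: 6->1, 8->2, 9->3, 10->4, 13->5, 14->6, 19->7, 20->8, 25->9, 26->10, 29->11, 30->12, 31->13
Step 2: Rank sum for X: R1 = 1 + 2 + 4 + 6 + 8 + 9 + 10 + 12 = 52.
Step 3: U_X = R1 - n1(n1+1)/2 = 52 - 8*9/2 = 52 - 36 = 16.
       U_Y = n1*n2 - U_X = 40 - 16 = 24.
Step 4: No ties, so the exact null distribution of U (based on enumerating the C(13,8) = 1287 equally likely rank assignments) gives the two-sided p-value.
Step 5: p-value = 0.621601; compare to alpha = 0.1. fail to reject H0.

U_X = 16, p = 0.621601, fail to reject H0 at alpha = 0.1.


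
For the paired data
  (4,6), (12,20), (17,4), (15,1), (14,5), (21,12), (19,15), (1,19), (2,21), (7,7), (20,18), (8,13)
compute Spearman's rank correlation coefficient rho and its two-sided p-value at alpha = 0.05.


Step 1: Rank x and y separately (midranks; no ties here).
rank(x): 4->3, 12->6, 17->9, 15->8, 14->7, 21->12, 19->10, 1->1, 2->2, 7->4, 20->11, 8->5
rank(y): 6->4, 20->11, 4->2, 1->1, 5->3, 12->6, 15->8, 19->10, 21->12, 7->5, 18->9, 13->7
Step 2: d_i = R_x(i) - R_y(i); compute d_i^2.
  (3-4)^2=1, (6-11)^2=25, (9-2)^2=49, (8-1)^2=49, (7-3)^2=16, (12-6)^2=36, (10-8)^2=4, (1-10)^2=81, (2-12)^2=100, (4-5)^2=1, (11-9)^2=4, (5-7)^2=4
sum(d^2) = 370.
Step 3: rho = 1 - 6*370 / (12*(12^2 - 1)) = 1 - 2220/1716 = -0.293706.
Step 4: Under H0, t = rho * sqrt((n-2)/(1-rho^2)) = -0.9716 ~ t(10).
Step 5: Two-sided p-value from the t-distribution with 10 df = 0.354148.
Step 6: alpha = 0.05. fail to reject H0.

rho = -0.2937, p = 0.354148, fail to reject H0 at alpha = 0.05.


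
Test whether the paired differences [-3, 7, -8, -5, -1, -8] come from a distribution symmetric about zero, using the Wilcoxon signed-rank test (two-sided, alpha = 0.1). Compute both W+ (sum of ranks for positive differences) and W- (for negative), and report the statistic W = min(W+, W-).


Step 1: Drop any zero differences (none here) and take |d_i|.
|d| = [3, 7, 8, 5, 1, 8]
Step 2: Midrank |d_i| (ties get averaged ranks).
ranks: |3|->2, |7|->4, |8|->5.5, |5|->3, |1|->1, |8|->5.5
Step 3: Attach original signs; sum ranks with positive sign and with negative sign.
W+ = 4 = 4
W- = 2 + 5.5 + 3 + 1 + 5.5 = 17
(Check: W+ + W- = 21 should equal n(n+1)/2 = 21.)
Step 4: Test statistic W = min(W+, W-) = 4.
Step 5: Ties in |d|, so use the tie-corrected normal approximation.
        E[W] = n(n+1)/4 = 6*7/4 = 10.5.
        Tie groups: |d|=8 (t=2); sum(t^3 - t) = 6.
        Var[W] = n(n+1)(2n+1)/24 - sum(t^3-t)/48 = 546/24 - 6/48 = 22.625.
        z = (W - E[W]) / sqrt(Var[W]) = (4 - 10.5) / 4.7566 = -1.3665.
        Two-sided p = 2*Phi(z) = 0.171773.
Step 6: alpha = 0.1. fail to reject H0.

W+ = 4, W- = 17, W = min = 4, p = 0.171773, fail to reject H0.


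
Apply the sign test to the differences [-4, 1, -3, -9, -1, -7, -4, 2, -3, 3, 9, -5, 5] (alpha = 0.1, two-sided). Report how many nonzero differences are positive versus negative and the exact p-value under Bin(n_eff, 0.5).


Step 1: Discard zero differences. Original n = 13; n_eff = number of nonzero differences = 13.
Nonzero differences (with sign): -4, +1, -3, -9, -1, -7, -4, +2, -3, +3, +9, -5, +5
Step 2: Count signs: positive = 5, negative = 8.
Step 3: Under H0: P(positive) = 0.5, so the number of positives S ~ Bin(13, 0.5).
Step 4: Two-sided exact p-value = sum of Bin(13,0.5) probabilities at or below the observed probability = 0.581055.
Step 5: alpha = 0.1. fail to reject H0.

n_eff = 13, pos = 5, neg = 8, p = 0.581055, fail to reject H0.


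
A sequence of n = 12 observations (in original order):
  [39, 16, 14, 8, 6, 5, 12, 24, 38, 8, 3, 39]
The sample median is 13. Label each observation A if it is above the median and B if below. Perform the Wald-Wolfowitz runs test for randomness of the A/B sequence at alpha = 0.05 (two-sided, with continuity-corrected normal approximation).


Step 1: Compute median = 13; label A = above, B = below.
Labels in order: AAABBBBAABBA  (n_A = 6, n_B = 6)
Step 2: Count runs R = 5.
Step 3: Under H0 (random ordering), E[R] = 2*n_A*n_B/(n_A+n_B) + 1 = 2*6*6/12 + 1 = 7.0000.
        Var[R] = 2*n_A*n_B*(2*n_A*n_B - n_A - n_B) / ((n_A+n_B)^2 * (n_A+n_B-1)) = 4320/1584 = 2.7273.
        SD[R] = 1.6514.
Step 4: Continuity-corrected z = (R + 0.5 - E[R]) / SD[R] = (5 + 0.5 - 7.0000) / 1.6514 = -0.9083.
Step 5: Two-sided p-value via normal approximation = 2*(1 - Phi(|z|)) = 0.363722.
Step 6: alpha = 0.05. fail to reject H0.

R = 5, z = -0.9083, p = 0.363722, fail to reject H0.


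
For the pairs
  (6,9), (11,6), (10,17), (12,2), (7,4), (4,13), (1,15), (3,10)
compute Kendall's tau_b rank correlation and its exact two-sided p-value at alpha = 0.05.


Step 1: Enumerate the 28 unordered pairs (i,j) with i<j and classify each by sign(x_j-x_i) * sign(y_j-y_i).
  (1,2):dx=+5,dy=-3->D; (1,3):dx=+4,dy=+8->C; (1,4):dx=+6,dy=-7->D; (1,5):dx=+1,dy=-5->D
  (1,6):dx=-2,dy=+4->D; (1,7):dx=-5,dy=+6->D; (1,8):dx=-3,dy=+1->D; (2,3):dx=-1,dy=+11->D
  (2,4):dx=+1,dy=-4->D; (2,5):dx=-4,dy=-2->C; (2,6):dx=-7,dy=+7->D; (2,7):dx=-10,dy=+9->D
  (2,8):dx=-8,dy=+4->D; (3,4):dx=+2,dy=-15->D; (3,5):dx=-3,dy=-13->C; (3,6):dx=-6,dy=-4->C
  (3,7):dx=-9,dy=-2->C; (3,8):dx=-7,dy=-7->C; (4,5):dx=-5,dy=+2->D; (4,6):dx=-8,dy=+11->D
  (4,7):dx=-11,dy=+13->D; (4,8):dx=-9,dy=+8->D; (5,6):dx=-3,dy=+9->D; (5,7):dx=-6,dy=+11->D
  (5,8):dx=-4,dy=+6->D; (6,7):dx=-3,dy=+2->D; (6,8):dx=-1,dy=-3->C; (7,8):dx=+2,dy=-5->D
Step 2: C = 7, D = 21, total pairs = 28.
Step 3: tau = (C - D)/(n(n-1)/2) = (7 - 21)/28 = -0.500000.
Step 4: Exact two-sided p-value (enumerate n! = 40320 permutations of y under H0): p = 0.108681.
Step 5: alpha = 0.05. fail to reject H0.

tau_b = -0.5000 (C=7, D=21), p = 0.108681, fail to reject H0.


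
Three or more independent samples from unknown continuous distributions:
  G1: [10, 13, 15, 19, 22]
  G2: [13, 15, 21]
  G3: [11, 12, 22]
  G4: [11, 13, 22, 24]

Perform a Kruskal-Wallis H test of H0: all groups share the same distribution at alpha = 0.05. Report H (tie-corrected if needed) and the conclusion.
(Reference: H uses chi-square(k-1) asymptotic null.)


Step 1: Combine all N = 15 observations and assign midranks.
sorted (value, group, rank): (10,G1,1), (11,G3,2.5), (11,G4,2.5), (12,G3,4), (13,G1,6), (13,G2,6), (13,G4,6), (15,G1,8.5), (15,G2,8.5), (19,G1,10), (21,G2,11), (22,G1,13), (22,G3,13), (22,G4,13), (24,G4,15)
Step 2: Sum ranks within each group.
R_1 = 38.5 (n_1 = 5)
R_2 = 25.5 (n_2 = 3)
R_3 = 19.5 (n_3 = 3)
R_4 = 36.5 (n_4 = 4)
Step 3: H = 12/(N(N+1)) * sum(R_i^2/n_i) - 3(N+1)
     = 12/(15*16) * (38.5^2/5 + 25.5^2/3 + 19.5^2/3 + 36.5^2/4) - 3*16
     = 0.050000 * 973.013 - 48
     = 0.650625.
Step 4: Ties present; correction factor C = 1 - 60/(15^3 - 15) = 0.982143. Corrected H = 0.650625 / 0.982143 = 0.662455.
Step 5: Under H0, H ~ chi^2(3); p-value = 0.881997.
Step 6: alpha = 0.05. fail to reject H0.

H = 0.6625, df = 3, p = 0.881997, fail to reject H0.


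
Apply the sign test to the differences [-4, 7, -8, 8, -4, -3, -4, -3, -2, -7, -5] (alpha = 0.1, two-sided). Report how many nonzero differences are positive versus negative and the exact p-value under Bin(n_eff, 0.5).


Step 1: Discard zero differences. Original n = 11; n_eff = number of nonzero differences = 11.
Nonzero differences (with sign): -4, +7, -8, +8, -4, -3, -4, -3, -2, -7, -5
Step 2: Count signs: positive = 2, negative = 9.
Step 3: Under H0: P(positive) = 0.5, so the number of positives S ~ Bin(11, 0.5).
Step 4: Two-sided exact p-value = sum of Bin(11,0.5) probabilities at or below the observed probability = 0.065430.
Step 5: alpha = 0.1. reject H0.

n_eff = 11, pos = 2, neg = 9, p = 0.065430, reject H0.


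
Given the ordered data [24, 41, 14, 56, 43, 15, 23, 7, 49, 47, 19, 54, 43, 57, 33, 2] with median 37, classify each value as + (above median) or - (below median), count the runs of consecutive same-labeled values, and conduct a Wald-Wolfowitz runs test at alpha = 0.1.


Step 1: Compute median = 37; label A = above, B = below.
Labels in order: BABAABBBAABAAABB  (n_A = 8, n_B = 8)
Step 2: Count runs R = 9.
Step 3: Under H0 (random ordering), E[R] = 2*n_A*n_B/(n_A+n_B) + 1 = 2*8*8/16 + 1 = 9.0000.
        Var[R] = 2*n_A*n_B*(2*n_A*n_B - n_A - n_B) / ((n_A+n_B)^2 * (n_A+n_B-1)) = 14336/3840 = 3.7333.
        SD[R] = 1.9322.
Step 4: R = E[R], so z = 0 with no continuity correction.
Step 5: Two-sided p-value via normal approximation = 2*(1 - Phi(|z|)) = 1.000000.
Step 6: alpha = 0.1. fail to reject H0.

R = 9, z = 0.0000, p = 1.000000, fail to reject H0.


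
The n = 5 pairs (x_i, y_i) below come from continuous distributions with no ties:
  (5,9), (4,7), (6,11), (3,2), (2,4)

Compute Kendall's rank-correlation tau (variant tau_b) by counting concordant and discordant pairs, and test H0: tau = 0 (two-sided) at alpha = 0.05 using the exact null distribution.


Step 1: Enumerate the 10 unordered pairs (i,j) with i<j and classify each by sign(x_j-x_i) * sign(y_j-y_i).
  (1,2):dx=-1,dy=-2->C; (1,3):dx=+1,dy=+2->C; (1,4):dx=-2,dy=-7->C; (1,5):dx=-3,dy=-5->C
  (2,3):dx=+2,dy=+4->C; (2,4):dx=-1,dy=-5->C; (2,5):dx=-2,dy=-3->C; (3,4):dx=-3,dy=-9->C
  (3,5):dx=-4,dy=-7->C; (4,5):dx=-1,dy=+2->D
Step 2: C = 9, D = 1, total pairs = 10.
Step 3: tau = (C - D)/(n(n-1)/2) = (9 - 1)/10 = 0.800000.
Step 4: Exact two-sided p-value (enumerate n! = 120 permutations of y under H0): p = 0.083333.
Step 5: alpha = 0.05. fail to reject H0.

tau_b = 0.8000 (C=9, D=1), p = 0.083333, fail to reject H0.


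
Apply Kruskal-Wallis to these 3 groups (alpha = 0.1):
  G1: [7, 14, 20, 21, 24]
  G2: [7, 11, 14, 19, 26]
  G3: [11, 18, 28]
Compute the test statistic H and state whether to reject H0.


Step 1: Combine all N = 13 observations and assign midranks.
sorted (value, group, rank): (7,G1,1.5), (7,G2,1.5), (11,G2,3.5), (11,G3,3.5), (14,G1,5.5), (14,G2,5.5), (18,G3,7), (19,G2,8), (20,G1,9), (21,G1,10), (24,G1,11), (26,G2,12), (28,G3,13)
Step 2: Sum ranks within each group.
R_1 = 37 (n_1 = 5)
R_2 = 30.5 (n_2 = 5)
R_3 = 23.5 (n_3 = 3)
Step 3: H = 12/(N(N+1)) * sum(R_i^2/n_i) - 3(N+1)
     = 12/(13*14) * (37^2/5 + 30.5^2/5 + 23.5^2/3) - 3*14
     = 0.065934 * 643.933 - 42
     = 0.457143.
Step 4: Ties present; correction factor C = 1 - 18/(13^3 - 13) = 0.991758. Corrected H = 0.457143 / 0.991758 = 0.460942.
Step 5: Under H0, H ~ chi^2(2); p-value = 0.794160.
Step 6: alpha = 0.1. fail to reject H0.

H = 0.4609, df = 2, p = 0.794160, fail to reject H0.


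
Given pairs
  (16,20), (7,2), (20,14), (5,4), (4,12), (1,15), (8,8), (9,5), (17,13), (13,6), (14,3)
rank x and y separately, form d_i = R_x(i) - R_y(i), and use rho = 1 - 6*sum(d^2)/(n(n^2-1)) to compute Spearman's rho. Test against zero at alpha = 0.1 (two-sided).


Step 1: Rank x and y separately (midranks; no ties here).
rank(x): 16->9, 7->4, 20->11, 5->3, 4->2, 1->1, 8->5, 9->6, 17->10, 13->7, 14->8
rank(y): 20->11, 2->1, 14->9, 4->3, 12->7, 15->10, 8->6, 5->4, 13->8, 6->5, 3->2
Step 2: d_i = R_x(i) - R_y(i); compute d_i^2.
  (9-11)^2=4, (4-1)^2=9, (11-9)^2=4, (3-3)^2=0, (2-7)^2=25, (1-10)^2=81, (5-6)^2=1, (6-4)^2=4, (10-8)^2=4, (7-5)^2=4, (8-2)^2=36
sum(d^2) = 172.
Step 3: rho = 1 - 6*172 / (11*(11^2 - 1)) = 1 - 1032/1320 = 0.218182.
Step 4: Under H0, t = rho * sqrt((n-2)/(1-rho^2)) = 0.6707 ~ t(9).
Step 5: Two-sided p-value from the t-distribution with 9 df = 0.519248.
Step 6: alpha = 0.1. fail to reject H0.

rho = 0.2182, p = 0.519248, fail to reject H0 at alpha = 0.1.


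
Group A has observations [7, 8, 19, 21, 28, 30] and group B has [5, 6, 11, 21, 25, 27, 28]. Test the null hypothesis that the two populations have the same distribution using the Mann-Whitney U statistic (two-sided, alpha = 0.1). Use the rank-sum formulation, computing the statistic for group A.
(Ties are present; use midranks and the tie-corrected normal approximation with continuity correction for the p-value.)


Step 1: Combine and sort all 13 observations; assign midranks.
sorted (value, group): (5,Y), (6,Y), (7,X), (8,X), (11,Y), (19,X), (21,X), (21,Y), (25,Y), (27,Y), (28,X), (28,Y), (30,X)
ranks: 5->1, 6->2, 7->3, 8->4, 11->5, 19->6, 21->7.5, 21->7.5, 25->9, 27->10, 28->11.5, 28->11.5, 30->13
Step 2: Rank sum for X: R1 = 3 + 4 + 6 + 7.5 + 11.5 + 13 = 45.
Step 3: U_X = R1 - n1(n1+1)/2 = 45 - 6*7/2 = 45 - 21 = 24.
       U_Y = n1*n2 - U_X = 42 - 24 = 18.
Step 4: Ties are present, so use the tie-corrected normal approximation (with continuity correction) for the p-value.
Step 5: p-value = 0.720247; compare to alpha = 0.1. fail to reject H0.

U_X = 24, p = 0.720247, fail to reject H0 at alpha = 0.1.


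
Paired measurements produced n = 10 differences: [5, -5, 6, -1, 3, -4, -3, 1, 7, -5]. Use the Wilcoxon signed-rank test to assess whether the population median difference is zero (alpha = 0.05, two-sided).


Step 1: Drop any zero differences (none here) and take |d_i|.
|d| = [5, 5, 6, 1, 3, 4, 3, 1, 7, 5]
Step 2: Midrank |d_i| (ties get averaged ranks).
ranks: |5|->7, |5|->7, |6|->9, |1|->1.5, |3|->3.5, |4|->5, |3|->3.5, |1|->1.5, |7|->10, |5|->7
Step 3: Attach original signs; sum ranks with positive sign and with negative sign.
W+ = 7 + 9 + 3.5 + 1.5 + 10 = 31
W- = 7 + 1.5 + 5 + 3.5 + 7 = 24
(Check: W+ + W- = 55 should equal n(n+1)/2 = 55.)
Step 4: Test statistic W = min(W+, W-) = 24.
Step 5: Ties in |d|, so use the tie-corrected normal approximation.
        E[W] = n(n+1)/4 = 10*11/4 = 27.5.
        Tie groups: |d|=1 (t=2), |d|=3 (t=2), |d|=5 (t=3); sum(t^3 - t) = 36.
        Var[W] = n(n+1)(2n+1)/24 - sum(t^3-t)/48 = 2310/24 - 36/48 = 95.5.
        z = (W - E[W]) / sqrt(Var[W]) = (24 - 27.5) / 9.7724 = -0.3582.
        Two-sided p = 2*Phi(z) = 0.720230.
Step 6: alpha = 0.05. fail to reject H0.

W+ = 31, W- = 24, W = min = 24, p = 0.720230, fail to reject H0.


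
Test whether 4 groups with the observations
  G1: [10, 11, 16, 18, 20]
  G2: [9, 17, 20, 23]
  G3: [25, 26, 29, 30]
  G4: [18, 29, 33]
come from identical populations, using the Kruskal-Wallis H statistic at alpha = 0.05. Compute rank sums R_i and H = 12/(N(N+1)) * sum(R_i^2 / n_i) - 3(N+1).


Step 1: Combine all N = 16 observations and assign midranks.
sorted (value, group, rank): (9,G2,1), (10,G1,2), (11,G1,3), (16,G1,4), (17,G2,5), (18,G1,6.5), (18,G4,6.5), (20,G1,8.5), (20,G2,8.5), (23,G2,10), (25,G3,11), (26,G3,12), (29,G3,13.5), (29,G4,13.5), (30,G3,15), (33,G4,16)
Step 2: Sum ranks within each group.
R_1 = 24 (n_1 = 5)
R_2 = 24.5 (n_2 = 4)
R_3 = 51.5 (n_3 = 4)
R_4 = 36 (n_4 = 3)
Step 3: H = 12/(N(N+1)) * sum(R_i^2/n_i) - 3(N+1)
     = 12/(16*17) * (24^2/5 + 24.5^2/4 + 51.5^2/4 + 36^2/3) - 3*17
     = 0.044118 * 1360.33 - 51
     = 9.014338.
Step 4: Ties present; correction factor C = 1 - 18/(16^3 - 16) = 0.995588. Corrected H = 9.014338 / 0.995588 = 9.054284.
Step 5: Under H0, H ~ chi^2(3); p-value = 0.028578.
Step 6: alpha = 0.05. reject H0.

H = 9.0543, df = 3, p = 0.028578, reject H0.


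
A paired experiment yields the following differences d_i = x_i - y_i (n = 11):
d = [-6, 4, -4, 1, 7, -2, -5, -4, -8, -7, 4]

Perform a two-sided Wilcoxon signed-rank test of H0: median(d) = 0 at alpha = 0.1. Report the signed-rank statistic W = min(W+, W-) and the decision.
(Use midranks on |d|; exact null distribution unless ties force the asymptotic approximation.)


Step 1: Drop any zero differences (none here) and take |d_i|.
|d| = [6, 4, 4, 1, 7, 2, 5, 4, 8, 7, 4]
Step 2: Midrank |d_i| (ties get averaged ranks).
ranks: |6|->8, |4|->4.5, |4|->4.5, |1|->1, |7|->9.5, |2|->2, |5|->7, |4|->4.5, |8|->11, |7|->9.5, |4|->4.5
Step 3: Attach original signs; sum ranks with positive sign and with negative sign.
W+ = 4.5 + 1 + 9.5 + 4.5 = 19.5
W- = 8 + 4.5 + 2 + 7 + 4.5 + 11 + 9.5 = 46.5
(Check: W+ + W- = 66 should equal n(n+1)/2 = 66.)
Step 4: Test statistic W = min(W+, W-) = 19.5.
Step 5: Ties in |d|, so use the tie-corrected normal approximation.
        E[W] = n(n+1)/4 = 11*12/4 = 33.
        Tie groups: |d|=4 (t=4), |d|=7 (t=2); sum(t^3 - t) = 66.
        Var[W] = n(n+1)(2n+1)/24 - sum(t^3-t)/48 = 3036/24 - 66/48 = 125.125.
        z = (W - E[W]) / sqrt(Var[W]) = (19.5 - 33) / 11.1859 = -1.2069.
        Two-sided p = 2*Phi(z) = 0.227481.
Step 6: alpha = 0.1. fail to reject H0.

W+ = 19.5, W- = 46.5, W = min = 19.5, p = 0.227481, fail to reject H0.


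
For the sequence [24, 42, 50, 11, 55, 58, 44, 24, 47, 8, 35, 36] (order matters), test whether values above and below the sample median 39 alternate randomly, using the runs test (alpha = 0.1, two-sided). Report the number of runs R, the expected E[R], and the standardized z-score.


Step 1: Compute median = 39; label A = above, B = below.
Labels in order: BAABAAABABBB  (n_A = 6, n_B = 6)
Step 2: Count runs R = 7.
Step 3: Under H0 (random ordering), E[R] = 2*n_A*n_B/(n_A+n_B) + 1 = 2*6*6/12 + 1 = 7.0000.
        Var[R] = 2*n_A*n_B*(2*n_A*n_B - n_A - n_B) / ((n_A+n_B)^2 * (n_A+n_B-1)) = 4320/1584 = 2.7273.
        SD[R] = 1.6514.
Step 4: R = E[R], so z = 0 with no continuity correction.
Step 5: Two-sided p-value via normal approximation = 2*(1 - Phi(|z|)) = 1.000000.
Step 6: alpha = 0.1. fail to reject H0.

R = 7, z = 0.0000, p = 1.000000, fail to reject H0.


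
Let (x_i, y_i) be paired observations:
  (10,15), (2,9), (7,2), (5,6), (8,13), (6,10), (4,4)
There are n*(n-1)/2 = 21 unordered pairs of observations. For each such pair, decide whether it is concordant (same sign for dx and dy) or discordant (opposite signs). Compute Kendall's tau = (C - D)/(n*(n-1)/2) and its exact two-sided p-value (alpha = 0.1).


Step 1: Enumerate the 21 unordered pairs (i,j) with i<j and classify each by sign(x_j-x_i) * sign(y_j-y_i).
  (1,2):dx=-8,dy=-6->C; (1,3):dx=-3,dy=-13->C; (1,4):dx=-5,dy=-9->C; (1,5):dx=-2,dy=-2->C
  (1,6):dx=-4,dy=-5->C; (1,7):dx=-6,dy=-11->C; (2,3):dx=+5,dy=-7->D; (2,4):dx=+3,dy=-3->D
  (2,5):dx=+6,dy=+4->C; (2,6):dx=+4,dy=+1->C; (2,7):dx=+2,dy=-5->D; (3,4):dx=-2,dy=+4->D
  (3,5):dx=+1,dy=+11->C; (3,6):dx=-1,dy=+8->D; (3,7):dx=-3,dy=+2->D; (4,5):dx=+3,dy=+7->C
  (4,6):dx=+1,dy=+4->C; (4,7):dx=-1,dy=-2->C; (5,6):dx=-2,dy=-3->C; (5,7):dx=-4,dy=-9->C
  (6,7):dx=-2,dy=-6->C
Step 2: C = 15, D = 6, total pairs = 21.
Step 3: tau = (C - D)/(n(n-1)/2) = (15 - 6)/21 = 0.428571.
Step 4: Exact two-sided p-value (enumerate n! = 5040 permutations of y under H0): p = 0.238889.
Step 5: alpha = 0.1. fail to reject H0.

tau_b = 0.4286 (C=15, D=6), p = 0.238889, fail to reject H0.
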